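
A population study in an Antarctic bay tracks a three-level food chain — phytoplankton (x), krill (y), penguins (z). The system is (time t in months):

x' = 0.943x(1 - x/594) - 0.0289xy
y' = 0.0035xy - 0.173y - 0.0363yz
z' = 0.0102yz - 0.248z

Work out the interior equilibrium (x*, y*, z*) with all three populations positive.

From dz/dt = 0: 0.0102y* = 0.248, so y* = 24.3.
From dx/dt = 0: 0.943(1 - x*/594) = 0.0289·24.3, giving x* = 594·(1 - 0.745) = 151.
From dy/dt = 0: 0.0035·151 - 0.173 = 0.0363z*, so z* = 0.357/0.0363 = 9.83.

x* ≈ 151, y* ≈ 24.3, z* ≈ 9.83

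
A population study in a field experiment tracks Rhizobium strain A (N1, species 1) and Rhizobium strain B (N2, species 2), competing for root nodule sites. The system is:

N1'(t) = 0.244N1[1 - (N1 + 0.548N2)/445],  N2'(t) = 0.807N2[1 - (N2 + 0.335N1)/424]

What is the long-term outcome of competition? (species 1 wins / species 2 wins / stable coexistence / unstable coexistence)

Compare the nullcline intercepts: K1/α12 = 445/0.548 = 812 > K2 = 424; K2/α21 = 424/0.335 = 1270 > K1 = 445.
Since both inequalities hold, each species can invade when rare, so the interior equilibrium is stable.

stable coexistence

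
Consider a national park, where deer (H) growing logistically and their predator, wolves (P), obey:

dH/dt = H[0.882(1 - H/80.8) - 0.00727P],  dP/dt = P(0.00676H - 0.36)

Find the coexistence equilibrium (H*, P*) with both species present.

H* ≈ 53.3, P* ≈ 41.4

From dP/dt = 0 with P > 0: 0.00676H* = 0.36, so H* = 53.3.
Substitute into dH/dt = 0: 0.882(1 - 53.3/80.8) = 0.00727P*.
The bracket is 0.341, giving P* = 0.301/0.00727 = 41.4.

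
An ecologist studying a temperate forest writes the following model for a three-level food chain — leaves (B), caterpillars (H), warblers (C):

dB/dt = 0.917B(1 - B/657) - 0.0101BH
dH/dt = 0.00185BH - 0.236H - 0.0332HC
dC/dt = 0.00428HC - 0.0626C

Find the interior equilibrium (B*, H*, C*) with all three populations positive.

From dC/dt = 0: 0.00428H* = 0.0626, so H* = 14.6.
From dB/dt = 0: 0.917(1 - B*/657) = 0.0101·14.6, giving B* = 657·(1 - 0.161) = 551.
From dH/dt = 0: 0.00185·551 - 0.236 = 0.0332C*, so C* = 0.784/0.0332 = 23.6.

B* ≈ 551, H* ≈ 14.6, C* ≈ 23.6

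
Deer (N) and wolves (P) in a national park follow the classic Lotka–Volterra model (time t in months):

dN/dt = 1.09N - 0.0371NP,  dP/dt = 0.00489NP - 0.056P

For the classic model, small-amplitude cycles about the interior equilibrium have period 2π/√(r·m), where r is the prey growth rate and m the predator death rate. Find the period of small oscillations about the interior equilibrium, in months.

T ≈ 25.4 months

Here r = 1.09 and m = 0.056, so r·m = 0.061.
ω = √0.061 = 0.247 per month, hence T = 2π/ω ≈ 25.4 months.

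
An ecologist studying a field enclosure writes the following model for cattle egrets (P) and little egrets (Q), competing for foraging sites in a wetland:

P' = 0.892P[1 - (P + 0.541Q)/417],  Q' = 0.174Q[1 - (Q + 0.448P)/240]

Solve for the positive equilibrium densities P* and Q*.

Setting both brackets to zero gives the nullclines P + 0.541Q = 417 and 0.448P + Q = 240.
Substituting Q = 240 - 0.448P into the first: P(1 - 0.541·0.448) = 417 - 0.541·240.
So P* = 287/0.758 = 379, and then Q* = 240 - 0.448·379 = 70.2.

P* ≈ 379, Q* ≈ 70.2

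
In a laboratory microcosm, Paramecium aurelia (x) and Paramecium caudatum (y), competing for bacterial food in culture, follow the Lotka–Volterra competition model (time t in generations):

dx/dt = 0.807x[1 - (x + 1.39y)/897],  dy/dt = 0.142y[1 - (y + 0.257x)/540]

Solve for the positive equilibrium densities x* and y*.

x* ≈ 228, y* ≈ 481

Setting both brackets to zero gives the nullclines x + 1.39y = 897 and 0.257x + y = 540.
Substituting y = 540 - 0.257x into the first: x(1 - 1.39·0.257) = 897 - 1.39·540.
So x* = 146/0.643 = 228, and then y* = 540 - 0.257·228 = 481.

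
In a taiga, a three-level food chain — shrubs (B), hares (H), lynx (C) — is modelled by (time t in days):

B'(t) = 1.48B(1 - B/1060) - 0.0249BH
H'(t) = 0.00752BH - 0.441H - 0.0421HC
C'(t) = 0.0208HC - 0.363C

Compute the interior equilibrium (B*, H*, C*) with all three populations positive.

B* ≈ 749, H* ≈ 17.5, C* ≈ 123

From dC/dt = 0: 0.0208H* = 0.363, so H* = 17.5.
From dB/dt = 0: 1.48(1 - B*/1060) = 0.0249·17.5, giving B* = 1060·(1 - 0.294) = 749.
From dH/dt = 0: 0.00752·749 - 0.441 = 0.0421C*, so C* = 5.19/0.0421 = 123.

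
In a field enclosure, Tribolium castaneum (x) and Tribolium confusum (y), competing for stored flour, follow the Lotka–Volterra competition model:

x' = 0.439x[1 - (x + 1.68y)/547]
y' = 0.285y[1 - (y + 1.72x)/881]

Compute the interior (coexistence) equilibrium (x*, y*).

x* ≈ 494, y* ≈ 31.7

Setting both brackets to zero gives the nullclines x + 1.68y = 547 and 1.72x + y = 881.
Substituting y = 881 - 1.72x into the first: x(1 - 1.68·1.72) = 547 - 1.68·881.
So x* = -933/-1.89 = 494, and then y* = 881 - 1.72·494 = 31.7.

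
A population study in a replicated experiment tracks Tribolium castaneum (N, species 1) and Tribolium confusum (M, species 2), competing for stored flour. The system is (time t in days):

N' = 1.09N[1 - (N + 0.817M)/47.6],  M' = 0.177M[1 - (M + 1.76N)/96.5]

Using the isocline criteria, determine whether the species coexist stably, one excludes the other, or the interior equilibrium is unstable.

species 2 excludes species 1

Compare the nullcline intercepts: K1/α12 = 47.6/0.817 = 58.3 < K2 = 96.5; K2/α21 = 96.5/1.76 = 54.8 > K1 = 47.6.
Since the inequalities point opposite ways, species 2 can invade but species 1 cannot.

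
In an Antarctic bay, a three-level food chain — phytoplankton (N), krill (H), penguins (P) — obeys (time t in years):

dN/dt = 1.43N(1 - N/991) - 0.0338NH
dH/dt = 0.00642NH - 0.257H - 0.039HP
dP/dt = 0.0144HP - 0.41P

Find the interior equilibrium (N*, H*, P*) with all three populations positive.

N* ≈ 324, H* ≈ 28.5, P* ≈ 46.8

From dP/dt = 0: 0.0144H* = 0.41, so H* = 28.5.
From dN/dt = 0: 1.43(1 - N*/991) = 0.0338·28.5, giving N* = 991·(1 - 0.673) = 324.
From dH/dt = 0: 0.00642·324 - 0.257 = 0.039P*, so P* = 1.82/0.039 = 46.8.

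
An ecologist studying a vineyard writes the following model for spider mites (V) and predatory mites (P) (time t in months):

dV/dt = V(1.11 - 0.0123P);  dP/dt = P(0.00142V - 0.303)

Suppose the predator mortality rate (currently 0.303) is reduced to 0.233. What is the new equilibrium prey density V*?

V* ≈ 164

At the interior fixed point, setting dP/dt = 0 with P > 0 fixes V* = (predator death rate)/(VP coefficient) — independent of the other coefficients.
With the change, V* = 0.233/0.00142 = 164; it falls from 213.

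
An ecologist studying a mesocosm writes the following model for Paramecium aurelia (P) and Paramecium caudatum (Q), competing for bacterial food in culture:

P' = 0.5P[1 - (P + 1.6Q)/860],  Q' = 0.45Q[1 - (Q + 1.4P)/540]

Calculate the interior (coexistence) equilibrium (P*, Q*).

Setting both brackets to zero gives the nullclines P + 1.6Q = 860 and 1.4P + Q = 540.
Substituting Q = 540 - 1.4P into the first: P(1 - 1.6·1.4) = 860 - 1.6·540.
So P* = -4/-1.24 = 3.23, and then Q* = 540 - 1.4·3.23 = 535.

P* ≈ 3.23, Q* ≈ 535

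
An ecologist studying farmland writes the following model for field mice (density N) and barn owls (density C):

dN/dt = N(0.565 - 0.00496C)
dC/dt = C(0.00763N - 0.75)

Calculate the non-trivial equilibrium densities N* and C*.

Set dC/dt = 0 with C > 0: 0.00763N - 0.75 = 0, so N* = 0.75/0.00763 = 98.3.
Set dN/dt = 0 with N > 0: 0.565 - 0.00496C = 0, so C* = 0.565/0.00496 = 114.

N* ≈ 98.3, C* ≈ 114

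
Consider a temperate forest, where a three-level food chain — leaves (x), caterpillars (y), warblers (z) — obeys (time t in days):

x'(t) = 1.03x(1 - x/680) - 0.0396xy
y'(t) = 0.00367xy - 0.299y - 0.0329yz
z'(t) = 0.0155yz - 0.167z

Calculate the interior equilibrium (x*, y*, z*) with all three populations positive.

From dz/dt = 0: 0.0155y* = 0.167, so y* = 10.8.
From dx/dt = 0: 1.03(1 - x*/680) = 0.0396·10.8, giving x* = 680·(1 - 0.414) = 398.
From dy/dt = 0: 0.00367·398 - 0.299 = 0.0329z*, so z* = 1.16/0.0329 = 35.3.

x* ≈ 398, y* ≈ 10.8, z* ≈ 35.3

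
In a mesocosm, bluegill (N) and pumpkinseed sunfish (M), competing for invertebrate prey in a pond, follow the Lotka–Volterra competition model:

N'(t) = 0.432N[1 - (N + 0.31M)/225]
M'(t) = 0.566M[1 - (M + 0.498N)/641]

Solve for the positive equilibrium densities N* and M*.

Setting both brackets to zero gives the nullclines N + 0.31M = 225 and 0.498N + M = 641.
Substituting M = 641 - 0.498N into the first: N(1 - 0.31·0.498) = 225 - 0.31·641.
So N* = 26.3/0.846 = 31.1, and then M* = 641 - 0.498·31.1 = 626.

N* ≈ 31.1, M* ≈ 626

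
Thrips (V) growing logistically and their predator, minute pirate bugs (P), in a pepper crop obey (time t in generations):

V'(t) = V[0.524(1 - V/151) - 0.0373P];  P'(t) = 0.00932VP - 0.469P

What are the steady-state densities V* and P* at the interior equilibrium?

V* ≈ 50.3, P* ≈ 9.37

From dP/dt = 0 with P > 0: 0.00932V* = 0.469, so V* = 50.3.
Substitute into dV/dt = 0: 0.524(1 - 50.3/151) = 0.0373P*.
The bracket is 0.667, giving P* = 0.349/0.0373 = 9.37.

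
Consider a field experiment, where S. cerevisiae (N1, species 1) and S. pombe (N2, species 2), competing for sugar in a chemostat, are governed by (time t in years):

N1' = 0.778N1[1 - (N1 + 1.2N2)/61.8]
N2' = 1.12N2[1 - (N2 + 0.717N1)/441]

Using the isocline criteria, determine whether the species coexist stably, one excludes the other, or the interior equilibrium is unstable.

Compare the nullcline intercepts: K1/α12 = 61.8/1.2 = 51.5 < K2 = 441; K2/α21 = 441/0.717 = 615 > K1 = 61.8.
Since the inequalities point opposite ways, species 2 can invade but species 1 cannot.

species 2 excludes species 1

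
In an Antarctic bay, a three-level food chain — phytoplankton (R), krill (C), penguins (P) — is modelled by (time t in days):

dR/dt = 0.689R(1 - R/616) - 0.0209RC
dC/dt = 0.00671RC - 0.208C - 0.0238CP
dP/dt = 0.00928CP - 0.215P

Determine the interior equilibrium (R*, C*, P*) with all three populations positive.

From dP/dt = 0: 0.00928C* = 0.215, so C* = 23.2.
From dR/dt = 0: 0.689(1 - R*/616) = 0.0209·23.2, giving R* = 616·(1 - 0.703) = 183.
From dC/dt = 0: 0.00671·183 - 0.208 = 0.0238P*, so P* = 1.02/0.0238 = 42.9.

R* ≈ 183, C* ≈ 23.2, P* ≈ 42.9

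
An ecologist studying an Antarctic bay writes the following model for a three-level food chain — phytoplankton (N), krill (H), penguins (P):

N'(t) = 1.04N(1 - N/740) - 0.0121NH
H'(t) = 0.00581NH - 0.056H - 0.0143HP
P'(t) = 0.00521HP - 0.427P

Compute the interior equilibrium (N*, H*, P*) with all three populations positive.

From dP/dt = 0: 0.00521H* = 0.427, so H* = 82.
From dN/dt = 0: 1.04(1 - N*/740) = 0.0121·82, giving N* = 740·(1 - 0.954) = 34.4.
From dH/dt = 0: 0.00581·34.4 - 0.056 = 0.0143P*, so P* = 0.144/0.0143 = 10.1.

N* ≈ 34.4, H* ≈ 82, P* ≈ 10.1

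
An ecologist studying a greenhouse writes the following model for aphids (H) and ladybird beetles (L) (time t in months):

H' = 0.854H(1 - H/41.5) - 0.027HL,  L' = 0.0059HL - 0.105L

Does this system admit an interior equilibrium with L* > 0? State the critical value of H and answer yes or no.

Threshold H = 17.8; K > 17.8, so yes, the predator persists.

The predator equation gives dL/dt > 0 only when H > 0.105/0.0059 = 17.8.
Without the predator, H → K = 41.5. Since 41.5 > 17.8, the predator can invade and persist.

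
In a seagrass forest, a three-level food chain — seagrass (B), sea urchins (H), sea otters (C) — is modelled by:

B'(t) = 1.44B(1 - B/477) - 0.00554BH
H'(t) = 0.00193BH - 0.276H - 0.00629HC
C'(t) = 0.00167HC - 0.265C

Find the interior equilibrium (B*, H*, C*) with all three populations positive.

From dC/dt = 0: 0.00167H* = 0.265, so H* = 159.
From dB/dt = 0: 1.44(1 - B*/477) = 0.00554·159, giving B* = 477·(1 - 0.61) = 186.
From dH/dt = 0: 0.00193·186 - 0.276 = 0.00629C*, so C* = 0.0826/0.00629 = 13.1.

B* ≈ 186, H* ≈ 159, C* ≈ 13.1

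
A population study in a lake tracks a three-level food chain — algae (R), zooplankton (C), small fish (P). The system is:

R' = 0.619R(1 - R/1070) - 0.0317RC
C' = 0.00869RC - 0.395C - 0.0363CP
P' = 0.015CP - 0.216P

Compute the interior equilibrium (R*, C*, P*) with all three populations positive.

From dP/dt = 0: 0.015C* = 0.216, so C* = 14.4.
From dR/dt = 0: 0.619(1 - R*/1070) = 0.0317·14.4, giving R* = 1070·(1 - 0.737) = 281.
From dC/dt = 0: 0.00869·281 - 0.395 = 0.0363P*, so P* = 2.05/0.0363 = 56.4.

R* ≈ 281, C* ≈ 14.4, P* ≈ 56.4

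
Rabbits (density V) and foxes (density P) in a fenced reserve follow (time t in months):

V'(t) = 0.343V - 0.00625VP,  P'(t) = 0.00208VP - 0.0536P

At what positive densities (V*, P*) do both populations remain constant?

V* ≈ 25.8, P* ≈ 54.9

Set dP/dt = 0 with P > 0: 0.00208V - 0.0536 = 0, so V* = 0.0536/0.00208 = 25.8.
Set dV/dt = 0 with V > 0: 0.343 - 0.00625P = 0, so P* = 0.343/0.00625 = 54.9.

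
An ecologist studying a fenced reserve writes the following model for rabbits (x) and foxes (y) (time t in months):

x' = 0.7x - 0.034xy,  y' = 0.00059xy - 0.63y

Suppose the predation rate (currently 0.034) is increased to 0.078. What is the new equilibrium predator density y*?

y* ≈ 8.97

At the interior fixed point, setting dx/dt = 0 with x > 0 fixes y* = (prey growth rate)/(xy coefficient) — independent of the other coefficients.
With the change, y* = 0.7/0.078 = 8.97; it falls from 20.6.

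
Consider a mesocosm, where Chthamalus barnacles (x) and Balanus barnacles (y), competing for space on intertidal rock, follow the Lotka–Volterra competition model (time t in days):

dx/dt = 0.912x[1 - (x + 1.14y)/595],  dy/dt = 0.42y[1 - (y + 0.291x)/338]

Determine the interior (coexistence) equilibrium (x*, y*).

x* ≈ 314, y* ≈ 247

Setting both brackets to zero gives the nullclines x + 1.14y = 595 and 0.291x + y = 338.
Substituting y = 338 - 0.291x into the first: x(1 - 1.14·0.291) = 595 - 1.14·338.
So x* = 210/0.668 = 314, and then y* = 338 - 0.291·314 = 247.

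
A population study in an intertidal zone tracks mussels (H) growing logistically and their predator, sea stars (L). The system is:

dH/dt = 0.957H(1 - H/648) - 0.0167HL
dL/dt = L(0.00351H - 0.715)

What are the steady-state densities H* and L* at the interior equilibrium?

H* ≈ 204, L* ≈ 39.3

From dL/dt = 0 with L > 0: 0.00351H* = 0.715, so H* = 204.
Substitute into dH/dt = 0: 0.957(1 - 204/648) = 0.0167L*.
The bracket is 0.686, giving L* = 0.656/0.0167 = 39.3.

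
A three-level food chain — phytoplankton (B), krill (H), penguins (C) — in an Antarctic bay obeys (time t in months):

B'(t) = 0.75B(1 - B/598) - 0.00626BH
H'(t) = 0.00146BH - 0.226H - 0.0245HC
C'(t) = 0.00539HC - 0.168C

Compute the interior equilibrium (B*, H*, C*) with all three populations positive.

From dC/dt = 0: 0.00539H* = 0.168, so H* = 31.2.
From dB/dt = 0: 0.75(1 - B*/598) = 0.00626·31.2, giving B* = 598·(1 - 0.26) = 442.
From dH/dt = 0: 0.00146·442 - 0.226 = 0.0245C*, so C* = 0.42/0.0245 = 17.1.

B* ≈ 442, H* ≈ 31.2, C* ≈ 17.1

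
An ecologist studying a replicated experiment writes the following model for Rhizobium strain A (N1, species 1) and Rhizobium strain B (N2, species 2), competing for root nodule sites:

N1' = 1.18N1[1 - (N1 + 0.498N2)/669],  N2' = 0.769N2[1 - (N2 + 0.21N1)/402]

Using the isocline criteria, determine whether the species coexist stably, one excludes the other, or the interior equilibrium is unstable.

Compare the nullcline intercepts: K1/α12 = 669/0.498 = 1340 > K2 = 402; K2/α21 = 402/0.21 = 1910 > K1 = 669.
Since both inequalities hold, each species can invade when rare, so the interior equilibrium is stable.

stable coexistence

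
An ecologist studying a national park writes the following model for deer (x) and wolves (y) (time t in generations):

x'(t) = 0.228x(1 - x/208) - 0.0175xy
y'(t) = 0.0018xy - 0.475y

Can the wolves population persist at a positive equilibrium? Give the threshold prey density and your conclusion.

The predator equation gives dy/dt > 0 only when x > 0.475/0.0018 = 264.
Without the predator, x → K = 208. Since 208 < 264, the predator cannot invade.

Threshold x = 264; K < 264, so no, the predator goes extinct.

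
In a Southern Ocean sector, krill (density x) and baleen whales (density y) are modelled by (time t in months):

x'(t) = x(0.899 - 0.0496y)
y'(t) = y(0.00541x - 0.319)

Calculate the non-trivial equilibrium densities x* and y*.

Set dy/dt = 0 with y > 0: 0.00541x - 0.319 = 0, so x* = 0.319/0.00541 = 59.
Set dx/dt = 0 with x > 0: 0.899 - 0.0496y = 0, so y* = 0.899/0.0496 = 18.1.

x* ≈ 59, y* ≈ 18.1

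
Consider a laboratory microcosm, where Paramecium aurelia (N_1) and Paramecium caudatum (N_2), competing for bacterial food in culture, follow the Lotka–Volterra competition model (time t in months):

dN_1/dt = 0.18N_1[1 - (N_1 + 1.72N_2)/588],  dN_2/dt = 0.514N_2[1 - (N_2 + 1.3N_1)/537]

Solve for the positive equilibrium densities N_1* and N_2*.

N_1* ≈ 272, N_2* ≈ 184

Setting both brackets to zero gives the nullclines N_1 + 1.72N_2 = 588 and 1.3N_1 + N_2 = 537.
Substituting N_2 = 537 - 1.3N_1 into the first: N_1(1 - 1.72·1.3) = 588 - 1.72·537.
So N_1* = -336/-1.24 = 272, and then N_2* = 537 - 1.3·272 = 184.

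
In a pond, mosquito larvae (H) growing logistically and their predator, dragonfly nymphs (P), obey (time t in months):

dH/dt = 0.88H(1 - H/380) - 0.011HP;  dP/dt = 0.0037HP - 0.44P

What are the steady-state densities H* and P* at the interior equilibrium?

H* ≈ 119, P* ≈ 55

From dP/dt = 0 with P > 0: 0.0037H* = 0.44, so H* = 119.
Substitute into dH/dt = 0: 0.88(1 - 119/380) = 0.011P*.
The bracket is 0.687, giving P* = 0.605/0.011 = 55.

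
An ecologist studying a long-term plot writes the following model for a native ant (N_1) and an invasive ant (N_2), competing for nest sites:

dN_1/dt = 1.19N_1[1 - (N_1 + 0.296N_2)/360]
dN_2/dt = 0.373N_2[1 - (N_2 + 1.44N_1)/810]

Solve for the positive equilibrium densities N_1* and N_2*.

N_1* ≈ 210, N_2* ≈ 508

Setting both brackets to zero gives the nullclines N_1 + 0.296N_2 = 360 and 1.44N_1 + N_2 = 810.
Substituting N_2 = 810 - 1.44N_1 into the first: N_1(1 - 0.296·1.44) = 360 - 0.296·810.
So N_1* = 120/0.574 = 210, and then N_2* = 810 - 1.44·210 = 508.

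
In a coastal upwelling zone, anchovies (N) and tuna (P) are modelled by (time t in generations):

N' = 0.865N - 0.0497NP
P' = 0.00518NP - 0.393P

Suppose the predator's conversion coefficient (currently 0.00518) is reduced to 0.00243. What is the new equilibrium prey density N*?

At the interior fixed point, setting dP/dt = 0 with P > 0 fixes N* = (predator death rate)/(NP coefficient) — independent of the other coefficients.
With the change, N* = 0.393/0.00243 = 162; it rises from 75.9.

N* ≈ 162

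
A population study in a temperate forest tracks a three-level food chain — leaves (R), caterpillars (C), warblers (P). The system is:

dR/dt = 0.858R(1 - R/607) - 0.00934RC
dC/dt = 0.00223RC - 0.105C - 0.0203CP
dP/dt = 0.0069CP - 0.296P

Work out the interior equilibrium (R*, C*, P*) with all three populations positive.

R* ≈ 324, C* ≈ 42.9, P* ≈ 30.4

From dP/dt = 0: 0.0069C* = 0.296, so C* = 42.9.
From dR/dt = 0: 0.858(1 - R*/607) = 0.00934·42.9, giving R* = 607·(1 - 0.467) = 324.
From dC/dt = 0: 0.00223·324 - 0.105 = 0.0203P*, so P* = 0.616/0.0203 = 30.4.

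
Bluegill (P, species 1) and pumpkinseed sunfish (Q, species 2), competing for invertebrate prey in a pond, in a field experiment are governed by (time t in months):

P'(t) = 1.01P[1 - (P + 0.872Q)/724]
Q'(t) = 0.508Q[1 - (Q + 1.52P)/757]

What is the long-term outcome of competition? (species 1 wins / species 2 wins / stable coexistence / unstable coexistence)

species 1 excludes species 2

Compare the nullcline intercepts: K1/α12 = 724/0.872 = 830 > K2 = 757; K2/α21 = 757/1.52 = 498 < K1 = 724.
Since the inequalities point opposite ways, species 1 can invade but species 2 cannot.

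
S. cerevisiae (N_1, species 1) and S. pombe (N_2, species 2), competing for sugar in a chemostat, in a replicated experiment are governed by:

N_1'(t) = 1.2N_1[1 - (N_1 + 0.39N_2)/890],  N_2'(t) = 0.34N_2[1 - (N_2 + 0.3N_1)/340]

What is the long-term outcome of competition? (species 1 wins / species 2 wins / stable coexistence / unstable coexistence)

Compare the nullcline intercepts: K1/α12 = 890/0.39 = 2280 > K2 = 340; K2/α21 = 340/0.3 = 1130 > K1 = 890.
Since both inequalities hold, each species can invade when rare, so the interior equilibrium is stable.

stable coexistence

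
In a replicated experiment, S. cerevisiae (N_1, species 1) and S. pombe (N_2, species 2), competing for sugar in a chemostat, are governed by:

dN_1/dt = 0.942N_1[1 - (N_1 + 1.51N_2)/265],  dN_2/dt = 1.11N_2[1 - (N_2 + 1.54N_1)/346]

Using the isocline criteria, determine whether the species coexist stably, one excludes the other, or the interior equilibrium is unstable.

Compare the nullcline intercepts: K1/α12 = 265/1.51 = 175 < K2 = 346; K2/α21 = 346/1.54 = 225 < K1 = 265.
Since both are reversed, neither can invade when rare; the interior point is a saddle.

unstable coexistence (outcome depends on initial conditions)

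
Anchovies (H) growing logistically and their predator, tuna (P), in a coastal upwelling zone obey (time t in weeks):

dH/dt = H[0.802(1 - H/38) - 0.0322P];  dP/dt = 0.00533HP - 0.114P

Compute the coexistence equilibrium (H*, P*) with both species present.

From dP/dt = 0 with P > 0: 0.00533H* = 0.114, so H* = 21.4.
Substitute into dH/dt = 0: 0.802(1 - 21.4/38) = 0.0322P*.
The bracket is 0.437, giving P* = 0.351/0.0322 = 10.9.

H* ≈ 21.4, P* ≈ 10.9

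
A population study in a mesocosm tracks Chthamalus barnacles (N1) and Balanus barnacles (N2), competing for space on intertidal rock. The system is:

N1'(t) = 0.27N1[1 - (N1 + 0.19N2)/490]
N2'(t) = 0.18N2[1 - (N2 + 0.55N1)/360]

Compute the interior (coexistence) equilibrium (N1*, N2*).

N1* ≈ 471, N2* ≈ 101

Setting both brackets to zero gives the nullclines N1 + 0.19N2 = 490 and 0.55N1 + N2 = 360.
Substituting N2 = 360 - 0.55N1 into the first: N1(1 - 0.19·0.55) = 490 - 0.19·360.
So N1* = 422/0.895 = 471, and then N2* = 360 - 0.55·471 = 101.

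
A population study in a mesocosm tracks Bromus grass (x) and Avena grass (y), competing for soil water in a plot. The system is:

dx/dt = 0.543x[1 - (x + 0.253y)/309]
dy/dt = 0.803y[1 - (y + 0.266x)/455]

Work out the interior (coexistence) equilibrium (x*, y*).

x* ≈ 208, y* ≈ 400

Setting both brackets to zero gives the nullclines x + 0.253y = 309 and 0.266x + y = 455.
Substituting y = 455 - 0.266x into the first: x(1 - 0.253·0.266) = 309 - 0.253·455.
So x* = 194/0.933 = 208, and then y* = 455 - 0.266·208 = 400.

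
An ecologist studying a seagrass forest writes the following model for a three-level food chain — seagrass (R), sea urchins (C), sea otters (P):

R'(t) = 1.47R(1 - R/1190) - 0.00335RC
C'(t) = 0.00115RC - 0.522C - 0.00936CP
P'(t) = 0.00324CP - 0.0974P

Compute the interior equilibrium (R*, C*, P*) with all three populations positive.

From dP/dt = 0: 0.00324C* = 0.0974, so C* = 30.1.
From dR/dt = 0: 1.47(1 - R*/1190) = 0.00335·30.1, giving R* = 1190·(1 - 0.0685) = 1110.
From dC/dt = 0: 0.00115·1110 - 0.522 = 0.00936P*, so P* = 0.753/0.00936 = 80.4.

R* ≈ 1110, C* ≈ 30.1, P* ≈ 80.4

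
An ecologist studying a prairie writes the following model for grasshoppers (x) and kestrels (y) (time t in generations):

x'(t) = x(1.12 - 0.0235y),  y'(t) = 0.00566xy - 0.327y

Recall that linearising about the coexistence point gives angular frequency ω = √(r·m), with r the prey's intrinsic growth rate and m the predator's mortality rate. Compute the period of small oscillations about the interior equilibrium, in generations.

Here r = 1.12 and m = 0.327, so r·m = 0.366.
ω = √0.366 = 0.605 per generation, hence T = 2π/ω ≈ 10.4 generations.

T ≈ 10.4 generations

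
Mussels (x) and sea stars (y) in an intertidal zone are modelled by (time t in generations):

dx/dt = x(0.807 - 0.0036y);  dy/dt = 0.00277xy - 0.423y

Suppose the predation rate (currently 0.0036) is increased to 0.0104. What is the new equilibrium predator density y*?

At the interior fixed point, setting dx/dt = 0 with x > 0 fixes y* = (prey growth rate)/(xy coefficient) — independent of the other coefficients.
With the change, y* = 0.807/0.0104 = 77.6; it falls from 224.

y* ≈ 77.6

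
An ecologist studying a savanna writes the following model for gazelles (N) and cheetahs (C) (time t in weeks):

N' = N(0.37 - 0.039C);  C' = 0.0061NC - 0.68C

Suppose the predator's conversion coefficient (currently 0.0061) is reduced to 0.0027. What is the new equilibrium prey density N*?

N* ≈ 252

At the interior fixed point, setting dC/dt = 0 with C > 0 fixes N* = (predator death rate)/(NC coefficient) — independent of the other coefficients.
With the change, N* = 0.68/0.0027 = 252; it rises from 111.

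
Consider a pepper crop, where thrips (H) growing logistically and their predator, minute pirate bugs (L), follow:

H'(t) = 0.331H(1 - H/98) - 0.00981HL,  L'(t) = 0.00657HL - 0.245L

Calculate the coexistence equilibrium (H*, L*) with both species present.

From dL/dt = 0 with L > 0: 0.00657H* = 0.245, so H* = 37.3.
Substitute into dH/dt = 0: 0.331(1 - 37.3/98) = 0.00981L*.
The bracket is 0.619, giving L* = 0.205/0.00981 = 20.9.

H* ≈ 37.3, L* ≈ 20.9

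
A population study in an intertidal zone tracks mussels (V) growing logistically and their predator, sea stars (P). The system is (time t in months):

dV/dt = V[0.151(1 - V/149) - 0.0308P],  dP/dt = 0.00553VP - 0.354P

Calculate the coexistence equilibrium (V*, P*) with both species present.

From dP/dt = 0 with P > 0: 0.00553V* = 0.354, so V* = 64.
Substitute into dV/dt = 0: 0.151(1 - 64/149) = 0.0308P*.
The bracket is 0.57, giving P* = 0.0861/0.0308 = 2.8.

V* ≈ 64, P* ≈ 2.8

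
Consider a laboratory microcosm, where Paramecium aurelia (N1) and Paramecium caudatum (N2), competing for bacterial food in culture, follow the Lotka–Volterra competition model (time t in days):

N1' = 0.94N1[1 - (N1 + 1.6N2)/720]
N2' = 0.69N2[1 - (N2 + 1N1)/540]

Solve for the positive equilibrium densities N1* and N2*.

Setting both brackets to zero gives the nullclines N1 + 1.6N2 = 720 and 1N1 + N2 = 540.
Substituting N2 = 540 - 1N1 into the first: N1(1 - 1.6·1) = 720 - 1.6·540.
So N1* = -144/-0.6 = 240, and then N2* = 540 - 1·240 = 300.

N1* ≈ 240, N2* ≈ 300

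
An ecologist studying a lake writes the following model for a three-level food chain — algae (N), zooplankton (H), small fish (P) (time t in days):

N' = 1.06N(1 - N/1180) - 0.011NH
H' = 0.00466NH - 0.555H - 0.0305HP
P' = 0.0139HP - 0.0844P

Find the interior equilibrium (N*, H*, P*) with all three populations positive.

N* ≈ 1110, H* ≈ 6.07, P* ≈ 151

From dP/dt = 0: 0.0139H* = 0.0844, so H* = 6.07.
From dN/dt = 0: 1.06(1 - N*/1180) = 0.011·6.07, giving N* = 1180·(1 - 0.063) = 1110.
From dH/dt = 0: 0.00466·1110 - 0.555 = 0.0305P*, so P* = 4.6/0.0305 = 151.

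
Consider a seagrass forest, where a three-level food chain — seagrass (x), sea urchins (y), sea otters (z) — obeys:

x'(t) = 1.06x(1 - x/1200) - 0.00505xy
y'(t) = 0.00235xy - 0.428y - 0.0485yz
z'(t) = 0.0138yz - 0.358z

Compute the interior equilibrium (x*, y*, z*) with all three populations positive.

From dz/dt = 0: 0.0138y* = 0.358, so y* = 25.9.
From dx/dt = 0: 1.06(1 - x*/1200) = 0.00505·25.9, giving x* = 1200·(1 - 0.124) = 1050.
From dy/dt = 0: 0.00235·1050 - 0.428 = 0.0485z*, so z* = 2.04/0.0485 = 42.1.

x* ≈ 1050, y* ≈ 25.9, z* ≈ 42.1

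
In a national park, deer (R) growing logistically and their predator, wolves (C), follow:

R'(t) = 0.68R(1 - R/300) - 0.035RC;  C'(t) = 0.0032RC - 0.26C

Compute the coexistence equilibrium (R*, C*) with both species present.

From dC/dt = 0 with C > 0: 0.0032R* = 0.26, so R* = 81.2.
Substitute into dR/dt = 0: 0.68(1 - 81.2/300) = 0.035C*.
The bracket is 0.729, giving C* = 0.496/0.035 = 14.2.

R* ≈ 81.2, C* ≈ 14.2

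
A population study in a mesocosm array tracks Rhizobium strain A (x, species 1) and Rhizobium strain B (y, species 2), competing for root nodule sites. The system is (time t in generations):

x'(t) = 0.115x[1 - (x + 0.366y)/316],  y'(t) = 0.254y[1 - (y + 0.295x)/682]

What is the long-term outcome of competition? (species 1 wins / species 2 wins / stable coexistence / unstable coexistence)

Compare the nullcline intercepts: K1/α12 = 316/0.366 = 863 > K2 = 682; K2/α21 = 682/0.295 = 2310 > K1 = 316.
Since both inequalities hold, each species can invade when rare, so the interior equilibrium is stable.

stable coexistence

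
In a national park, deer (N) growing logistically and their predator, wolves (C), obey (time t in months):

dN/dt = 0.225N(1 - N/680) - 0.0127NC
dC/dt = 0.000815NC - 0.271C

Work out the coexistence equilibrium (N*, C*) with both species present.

From dC/dt = 0 with C > 0: 0.000815N* = 0.271, so N* = 333.
Substitute into dN/dt = 0: 0.225(1 - 333/680) = 0.0127C*.
The bracket is 0.511, giving C* = 0.115/0.0127 = 9.05.

N* ≈ 333, C* ≈ 9.05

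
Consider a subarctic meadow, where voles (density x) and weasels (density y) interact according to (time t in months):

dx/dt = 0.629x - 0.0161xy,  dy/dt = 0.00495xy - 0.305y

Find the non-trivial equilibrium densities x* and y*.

Set dy/dt = 0 with y > 0: 0.00495x - 0.305 = 0, so x* = 0.305/0.00495 = 61.6.
Set dx/dt = 0 with x > 0: 0.629 - 0.0161y = 0, so y* = 0.629/0.0161 = 39.1.

x* ≈ 61.6, y* ≈ 39.1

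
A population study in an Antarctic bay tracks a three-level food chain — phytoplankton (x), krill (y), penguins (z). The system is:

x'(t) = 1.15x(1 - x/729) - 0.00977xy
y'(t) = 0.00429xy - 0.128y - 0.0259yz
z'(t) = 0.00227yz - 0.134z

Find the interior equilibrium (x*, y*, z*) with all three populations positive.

x* ≈ 363, y* ≈ 59, z* ≈ 55.3

From dz/dt = 0: 0.00227y* = 0.134, so y* = 59.
From dx/dt = 0: 1.15(1 - x*/729) = 0.00977·59, giving x* = 729·(1 - 0.502) = 363.
From dy/dt = 0: 0.00429·363 - 0.128 = 0.0259z*, so z* = 1.43/0.0259 = 55.3.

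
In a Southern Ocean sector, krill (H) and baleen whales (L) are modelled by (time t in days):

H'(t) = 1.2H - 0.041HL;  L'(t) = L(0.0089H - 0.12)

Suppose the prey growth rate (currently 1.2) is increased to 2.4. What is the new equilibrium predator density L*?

At the interior fixed point, setting dH/dt = 0 with H > 0 fixes L* = (prey growth rate)/(HL coefficient) — independent of the other coefficients.
With the change, L* = 2.4/0.041 = 58.5; it rises from 29.3.

L* ≈ 58.5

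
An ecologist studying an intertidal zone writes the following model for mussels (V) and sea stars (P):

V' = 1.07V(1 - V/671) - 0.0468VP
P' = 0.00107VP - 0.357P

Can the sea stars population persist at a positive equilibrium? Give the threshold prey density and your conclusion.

Threshold V = 334; K > 334, so yes, the predator persists.

The predator equation gives dP/dt > 0 only when V > 0.357/0.00107 = 334.
Without the predator, V → K = 671. Since 671 > 334, the predator can invade and persist.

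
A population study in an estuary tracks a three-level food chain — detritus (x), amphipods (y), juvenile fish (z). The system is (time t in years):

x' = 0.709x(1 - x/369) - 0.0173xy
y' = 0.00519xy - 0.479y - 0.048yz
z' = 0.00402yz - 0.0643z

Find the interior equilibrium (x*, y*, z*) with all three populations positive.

x* ≈ 225, y* ≈ 16, z* ≈ 14.3

From dz/dt = 0: 0.00402y* = 0.0643, so y* = 16.
From dx/dt = 0: 0.709(1 - x*/369) = 0.0173·16, giving x* = 369·(1 - 0.39) = 225.
From dy/dt = 0: 0.00519·225 - 0.479 = 0.048z*, so z* = 0.689/0.048 = 14.3.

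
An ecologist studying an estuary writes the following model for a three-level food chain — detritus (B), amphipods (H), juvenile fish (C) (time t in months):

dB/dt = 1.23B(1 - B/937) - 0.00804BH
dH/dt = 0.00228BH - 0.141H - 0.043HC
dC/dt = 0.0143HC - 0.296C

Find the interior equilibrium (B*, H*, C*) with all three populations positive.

From dC/dt = 0: 0.0143H* = 0.296, so H* = 20.7.
From dB/dt = 0: 1.23(1 - B*/937) = 0.00804·20.7, giving B* = 937·(1 - 0.135) = 810.
From dH/dt = 0: 0.00228·810 - 0.141 = 0.043C*, so C* = 1.71/0.043 = 39.7.

B* ≈ 810, H* ≈ 20.7, C* ≈ 39.7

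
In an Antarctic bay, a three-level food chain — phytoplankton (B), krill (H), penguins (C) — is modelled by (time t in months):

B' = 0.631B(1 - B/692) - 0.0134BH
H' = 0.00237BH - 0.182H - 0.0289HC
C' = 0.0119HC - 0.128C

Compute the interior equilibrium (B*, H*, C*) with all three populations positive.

B* ≈ 534, H* ≈ 10.8, C* ≈ 37.5

From dC/dt = 0: 0.0119H* = 0.128, so H* = 10.8.
From dB/dt = 0: 0.631(1 - B*/692) = 0.0134·10.8, giving B* = 692·(1 - 0.228) = 534.
From dH/dt = 0: 0.00237·534 - 0.182 = 0.0289C*, so C* = 1.08/0.0289 = 37.5.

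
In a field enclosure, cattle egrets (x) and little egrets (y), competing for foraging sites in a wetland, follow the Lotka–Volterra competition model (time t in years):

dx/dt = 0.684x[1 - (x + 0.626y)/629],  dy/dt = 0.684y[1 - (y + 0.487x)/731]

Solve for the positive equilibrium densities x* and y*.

x* ≈ 247, y* ≈ 611

Setting both brackets to zero gives the nullclines x + 0.626y = 629 and 0.487x + y = 731.
Substituting y = 731 - 0.487x into the first: x(1 - 0.626·0.487) = 629 - 0.626·731.
So x* = 171/0.695 = 247, and then y* = 731 - 0.487·247 = 611.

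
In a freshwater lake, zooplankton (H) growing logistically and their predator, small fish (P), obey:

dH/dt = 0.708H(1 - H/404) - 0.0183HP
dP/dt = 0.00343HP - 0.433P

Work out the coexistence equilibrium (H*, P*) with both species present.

H* ≈ 126, P* ≈ 26.6

From dP/dt = 0 with P > 0: 0.00343H* = 0.433, so H* = 126.
Substitute into dH/dt = 0: 0.708(1 - 126/404) = 0.0183P*.
The bracket is 0.688, giving P* = 0.487/0.0183 = 26.6.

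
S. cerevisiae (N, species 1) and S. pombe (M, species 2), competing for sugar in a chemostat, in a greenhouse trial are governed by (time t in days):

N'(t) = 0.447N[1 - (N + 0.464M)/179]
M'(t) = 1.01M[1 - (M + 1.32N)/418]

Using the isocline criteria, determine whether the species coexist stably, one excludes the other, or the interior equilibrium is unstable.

species 2 excludes species 1

Compare the nullcline intercepts: K1/α12 = 179/0.464 = 386 < K2 = 418; K2/α21 = 418/1.32 = 317 > K1 = 179.
Since the inequalities point opposite ways, species 2 can invade but species 1 cannot.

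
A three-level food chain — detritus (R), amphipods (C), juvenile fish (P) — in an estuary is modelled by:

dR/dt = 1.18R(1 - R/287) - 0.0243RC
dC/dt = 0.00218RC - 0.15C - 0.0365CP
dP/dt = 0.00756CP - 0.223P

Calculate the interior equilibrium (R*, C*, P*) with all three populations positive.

From dP/dt = 0: 0.00756C* = 0.223, so C* = 29.5.
From dR/dt = 0: 1.18(1 - R*/287) = 0.0243·29.5, giving R* = 287·(1 - 0.607) = 113.
From dC/dt = 0: 0.00218·113 - 0.15 = 0.0365P*, so P* = 0.0956/0.0365 = 2.62.

R* ≈ 113, C* ≈ 29.5, P* ≈ 2.62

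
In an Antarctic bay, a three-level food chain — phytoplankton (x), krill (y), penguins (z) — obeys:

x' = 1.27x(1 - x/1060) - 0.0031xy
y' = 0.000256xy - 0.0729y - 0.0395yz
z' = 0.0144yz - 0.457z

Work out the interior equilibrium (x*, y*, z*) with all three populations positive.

From dz/dt = 0: 0.0144y* = 0.457, so y* = 31.7.
From dx/dt = 0: 1.27(1 - x*/1060) = 0.0031·31.7, giving x* = 1060·(1 - 0.0775) = 978.
From dy/dt = 0: 0.000256·978 - 0.0729 = 0.0395z*, so z* = 0.177/0.0395 = 4.49.

x* ≈ 978, y* ≈ 31.7, z* ≈ 4.49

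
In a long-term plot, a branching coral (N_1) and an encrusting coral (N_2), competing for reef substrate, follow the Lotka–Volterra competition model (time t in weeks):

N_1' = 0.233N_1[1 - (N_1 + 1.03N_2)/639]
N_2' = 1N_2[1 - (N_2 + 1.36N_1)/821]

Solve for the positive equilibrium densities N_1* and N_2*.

N_1* ≈ 516, N_2* ≈ 120

Setting both brackets to zero gives the nullclines N_1 + 1.03N_2 = 639 and 1.36N_1 + N_2 = 821.
Substituting N_2 = 821 - 1.36N_1 into the first: N_1(1 - 1.03·1.36) = 639 - 1.03·821.
So N_1* = -207/-0.401 = 516, and then N_2* = 821 - 1.36·516 = 120.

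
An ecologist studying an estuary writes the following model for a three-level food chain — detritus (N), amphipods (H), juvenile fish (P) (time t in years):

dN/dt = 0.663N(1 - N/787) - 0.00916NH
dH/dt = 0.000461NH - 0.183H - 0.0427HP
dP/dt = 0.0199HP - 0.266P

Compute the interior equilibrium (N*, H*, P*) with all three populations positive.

From dP/dt = 0: 0.0199H* = 0.266, so H* = 13.4.
From dN/dt = 0: 0.663(1 - N*/787) = 0.00916·13.4, giving N* = 787·(1 - 0.185) = 642.
From dH/dt = 0: 0.000461·642 - 0.183 = 0.0427P*, so P* = 0.113/0.0427 = 2.64.

N* ≈ 642, H* ≈ 13.4, P* ≈ 2.64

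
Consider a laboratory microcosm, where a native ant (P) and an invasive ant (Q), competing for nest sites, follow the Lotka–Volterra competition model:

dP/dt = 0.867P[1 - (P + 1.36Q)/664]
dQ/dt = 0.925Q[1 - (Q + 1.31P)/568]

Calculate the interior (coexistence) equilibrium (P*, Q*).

P* ≈ 139, Q* ≈ 386

Setting both brackets to zero gives the nullclines P + 1.36Q = 664 and 1.31P + Q = 568.
Substituting Q = 568 - 1.31P into the first: P(1 - 1.36·1.31) = 664 - 1.36·568.
So P* = -108/-0.782 = 139, and then Q* = 568 - 1.31·139 = 386.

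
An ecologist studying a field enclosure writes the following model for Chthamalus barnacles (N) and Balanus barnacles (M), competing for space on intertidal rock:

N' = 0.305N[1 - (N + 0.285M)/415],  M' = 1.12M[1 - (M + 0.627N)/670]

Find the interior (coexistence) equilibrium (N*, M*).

N* ≈ 273, M* ≈ 499

Setting both brackets to zero gives the nullclines N + 0.285M = 415 and 0.627N + M = 670.
Substituting M = 670 - 0.627N into the first: N(1 - 0.285·0.627) = 415 - 0.285·670.
So N* = 224/0.821 = 273, and then M* = 670 - 0.627·273 = 499.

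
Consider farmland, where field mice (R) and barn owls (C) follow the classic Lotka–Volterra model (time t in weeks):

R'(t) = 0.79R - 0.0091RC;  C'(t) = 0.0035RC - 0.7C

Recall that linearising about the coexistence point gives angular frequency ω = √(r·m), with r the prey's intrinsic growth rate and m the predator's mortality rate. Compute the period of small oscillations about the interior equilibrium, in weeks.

Here r = 0.79 and m = 0.7, so r·m = 0.553.
ω = √0.553 = 0.744 per week, hence T = 2π/ω ≈ 8.45 weeks.

T ≈ 8.45 weeks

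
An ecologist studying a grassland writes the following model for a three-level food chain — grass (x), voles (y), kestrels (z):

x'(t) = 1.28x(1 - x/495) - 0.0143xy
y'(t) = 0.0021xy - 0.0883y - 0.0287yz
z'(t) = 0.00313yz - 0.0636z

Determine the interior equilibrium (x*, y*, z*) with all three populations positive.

From dz/dt = 0: 0.00313y* = 0.0636, so y* = 20.3.
From dx/dt = 0: 1.28(1 - x*/495) = 0.0143·20.3, giving x* = 495·(1 - 0.227) = 383.
From dy/dt = 0: 0.0021·383 - 0.0883 = 0.0287z*, so z* = 0.715/0.0287 = 24.9.

x* ≈ 383, y* ≈ 20.3, z* ≈ 24.9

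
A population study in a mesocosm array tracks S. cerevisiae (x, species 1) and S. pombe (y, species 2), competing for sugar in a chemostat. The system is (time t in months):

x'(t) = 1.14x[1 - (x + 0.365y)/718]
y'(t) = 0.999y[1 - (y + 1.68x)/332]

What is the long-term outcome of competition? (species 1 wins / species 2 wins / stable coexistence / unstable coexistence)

Compare the nullcline intercepts: K1/α12 = 718/0.365 = 1970 > K2 = 332; K2/α21 = 332/1.68 = 198 < K1 = 718.
Since the inequalities point opposite ways, species 1 can invade but species 2 cannot.

species 1 excludes species 2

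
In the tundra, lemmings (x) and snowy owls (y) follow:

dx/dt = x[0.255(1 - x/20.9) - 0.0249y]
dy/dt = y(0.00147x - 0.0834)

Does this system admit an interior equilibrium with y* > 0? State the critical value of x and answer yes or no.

Threshold x = 56.7; K < 56.7, so no, the predator goes extinct.

The predator equation gives dy/dt > 0 only when x > 0.0834/0.00147 = 56.7.
Without the predator, x → K = 20.9. Since 20.9 < 56.7, the predator cannot invade.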